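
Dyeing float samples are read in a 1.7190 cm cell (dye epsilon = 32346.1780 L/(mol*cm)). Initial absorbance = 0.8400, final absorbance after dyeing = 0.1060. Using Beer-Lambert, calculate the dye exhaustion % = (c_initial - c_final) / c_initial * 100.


c_initial = A_i / (epsilon * l) = 0.8400 / (32346.1780 * 1.7190) = 1.5107e-05 mol/L
c_final = A_f / (epsilon * l) = 0.1060 / (32346.1780 * 1.7190) = 1.9064e-06 mol/L
Exhaustion = (c_initial - c_final) / c_initial * 100 = (1.5107e-05 - 1.9064e-06) / 1.5107e-05 * 100 = 87.3810 %


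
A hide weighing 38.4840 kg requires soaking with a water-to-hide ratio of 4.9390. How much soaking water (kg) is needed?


Formula: Water = hide_weight * ratio
Substituting: Water = 38.4840 * 4.9390
Result: 190.0725 kg


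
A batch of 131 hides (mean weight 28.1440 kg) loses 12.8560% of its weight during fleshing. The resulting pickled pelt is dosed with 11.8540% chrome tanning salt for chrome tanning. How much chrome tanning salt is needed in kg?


Total_raw = N * avg_wt = 131 * 28.1440 = 3686.8640 kg
Substrate = Total_raw * (1 - loss/100) = 3686.8640 * (1 - 12.8560/100) = 3212.8808 kg
Chrome = Substrate * pct / 100 = 3212.8808 * 11.8540 / 100 = 380.8549 kg


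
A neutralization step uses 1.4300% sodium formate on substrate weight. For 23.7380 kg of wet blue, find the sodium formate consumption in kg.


Formula: Neutralizer = substrate * pct / 100
Substituting: Neutralizer = 23.7380 * 1.4300 / 100
Result: 0.3395 kg


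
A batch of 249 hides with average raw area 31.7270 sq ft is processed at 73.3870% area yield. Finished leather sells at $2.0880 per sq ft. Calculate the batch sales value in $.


Raw_total = N * avg_area = 249 * 31.7270 = 7900.0230 sq ft
Finished = Raw_total * yield / 100 = 7900.0230 * 73.3870 / 100 = 5797.5899 sq ft
Value = Finished * price = 5797.5899 * 2.0880 = 12105.3677 $


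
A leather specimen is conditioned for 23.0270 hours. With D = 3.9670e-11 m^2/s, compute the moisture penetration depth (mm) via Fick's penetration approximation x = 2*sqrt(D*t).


t = 23.0270 hr * 3600 = 82897.2000 s
D * t = 3.9670e-11 * 82897.2000 = 3.2885e-06
x = 2 * sqrt(D*t) = 2 * sqrt(3.2885e-06) = 0.00362686 m = 3.6269 mm


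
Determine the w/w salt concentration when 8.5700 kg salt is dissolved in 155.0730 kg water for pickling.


Formula: Conc = salt / (water + salt) * 100
Substituting: Conc = 8.5700 / (155.0730 + 8.5700) * 100
Result: 5.2370 %


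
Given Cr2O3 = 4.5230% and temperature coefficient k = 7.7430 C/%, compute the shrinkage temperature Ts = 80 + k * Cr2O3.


Formula: Ts = 80 + k * Cr2O3
Substituting: Ts = 80 + 7.7430 * 4.5230
Result: 115.0216 C


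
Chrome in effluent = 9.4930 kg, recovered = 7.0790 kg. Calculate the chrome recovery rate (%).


Formula: Recovery = recovered / input * 100
Substituting: Recovery = 7.0790 / 9.4930 * 100
Result: 74.5707 %


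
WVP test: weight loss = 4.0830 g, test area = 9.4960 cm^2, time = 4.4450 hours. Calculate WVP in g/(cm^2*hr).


Formula: WVP = loss / (area * time)
Substituting: WVP = 4.0830 / (9.4960 * 4.4450)
Result: 0.0967313 g/(cm^2*hr)


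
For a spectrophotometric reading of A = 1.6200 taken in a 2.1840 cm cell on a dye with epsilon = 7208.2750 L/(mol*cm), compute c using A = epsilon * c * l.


Formula: c = A / (epsilon * l)
Substituting: c = 1.6200 / (7208.2750 * 2.1840)
Result: 1.0290e-04 mol/L


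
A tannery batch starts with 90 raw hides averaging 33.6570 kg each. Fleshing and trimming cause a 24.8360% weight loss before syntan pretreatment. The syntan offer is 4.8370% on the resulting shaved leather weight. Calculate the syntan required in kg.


Total_raw = N * avg_wt = 90 * 33.6570 = 3029.1300 kg
Substrate = Total_raw * (1 - loss/100) = 3029.1300 * (1 - 24.8360/100) = 2276.8153 kg
Syntan = Substrate * pct / 100 = 2276.8153 * 4.8370 / 100 = 110.1296 kg


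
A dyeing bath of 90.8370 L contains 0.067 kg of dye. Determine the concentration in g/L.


Formula: Conc = dye_mass(kg) / volume(L) * 1000
Substituting: Conc = 0.067 / 90.8370 * 1000
Result: 0.7376 g/L


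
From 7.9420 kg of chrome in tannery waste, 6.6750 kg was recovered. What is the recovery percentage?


Formula: Recovery = recovered / input * 100
Substituting: Recovery = 6.6750 / 7.9420 * 100
Result: 84.0468 %


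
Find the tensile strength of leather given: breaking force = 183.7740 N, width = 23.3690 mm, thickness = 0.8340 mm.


Formula: TS = force / (width * thickness)
Substituting: TS = 183.7740 / (23.3690 * 0.8340)
Result: 9.4293 N/mm^2


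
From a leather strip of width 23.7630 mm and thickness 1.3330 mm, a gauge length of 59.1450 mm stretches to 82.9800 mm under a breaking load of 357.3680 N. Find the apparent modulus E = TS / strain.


TS = F / (w * t) = 357.3680 / (23.7630 * 1.3330) = 11.2820 N/mm^2
strain = (Lf - L0) / L0 = (82.9800 - 59.1450) / 59.1450 = 0.4030
E = TS / strain = 11.2820 / 0.4030 = 27.9954 N/mm^2


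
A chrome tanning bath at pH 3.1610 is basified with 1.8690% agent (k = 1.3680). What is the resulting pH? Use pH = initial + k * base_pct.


Formula: pH_final = pH_initial + k * base_pct
Substituting: pH_final = 3.1610 + 1.3680 * 1.8690
Result: 5.7178


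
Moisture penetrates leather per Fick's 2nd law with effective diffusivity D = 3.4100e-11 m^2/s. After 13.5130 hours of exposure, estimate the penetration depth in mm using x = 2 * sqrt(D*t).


t = 13.5130 hr * 3600 = 48646.8000 s
D * t = 3.4100e-11 * 48646.8000 = 1.6589e-06
x = 2 * sqrt(D*t) = 2 * sqrt(1.6589e-06) = 0.00257593 m = 2.5759 mm


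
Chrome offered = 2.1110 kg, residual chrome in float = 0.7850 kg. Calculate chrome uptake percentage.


Formula: Uptake = (offered - residual) / offered * 100
Substituting: Uptake = (2.1110 - 0.7850) / 2.1110 * 100
Result: 62.8138 %


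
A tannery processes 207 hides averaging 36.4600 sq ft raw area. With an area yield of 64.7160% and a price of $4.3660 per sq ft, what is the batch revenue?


Raw_total = N * avg_area = 207 * 36.4600 = 7547.2200 sq ft
Finished = Raw_total * yield / 100 = 7547.2200 * 64.7160 / 100 = 4884.2589 sq ft
Value = Finished * price = 4884.2589 * 4.3660 = 21324.6743 $


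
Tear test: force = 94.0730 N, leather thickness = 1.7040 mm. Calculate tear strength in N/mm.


Formula: Tear strength = force / thickness
Substituting: Tear strength = 94.0730 / 1.7040
Result: 55.2072 N/mm


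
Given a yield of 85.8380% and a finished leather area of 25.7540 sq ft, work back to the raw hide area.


Formula: raw = finished * 100 / yield
Substituting: raw = 25.7540 * 100 / 85.8380
Result: 30.0030 sq ft


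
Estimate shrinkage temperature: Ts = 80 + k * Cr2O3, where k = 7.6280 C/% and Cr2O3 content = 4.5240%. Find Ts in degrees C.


Formula: Ts = 80 + k * Cr2O3
Substituting: Ts = 80 + 7.6280 * 4.5240
Result: 114.5091 C


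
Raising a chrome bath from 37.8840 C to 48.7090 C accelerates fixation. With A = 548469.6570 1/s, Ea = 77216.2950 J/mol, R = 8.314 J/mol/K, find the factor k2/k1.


T1 = 37.8840 + 273.15 = 311.0340 K; T2 = 48.7090 + 273.15 = 321.8590 K
k1 = A * exp(-Ea/(R*T1)) = 548469.6570 * exp(-77216.2950/(8.314*311.0340)) = 5.9031e-08 1/s
k2 = A * exp(-Ea/(R*T2)) = 548469.6570 * exp(-77216.2950/(8.314*321.8590)) = 1.6115e-07 1/s
k2/k1 = 1.6115e-07 / 5.9031e-08 = 2.7299


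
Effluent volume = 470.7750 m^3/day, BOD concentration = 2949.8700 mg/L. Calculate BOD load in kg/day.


Formula: BOD_load = volume * conc / 1000
Substituting: BOD_load = 470.7750 * 2949.8700 / 1000
Result: 1388.7250 kg/day


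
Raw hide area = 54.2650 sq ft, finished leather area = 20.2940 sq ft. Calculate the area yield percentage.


Formula: Yield = finished / raw * 100
Substituting: Yield = 20.2940 / 54.2650 * 100
Result: 37.3980 %


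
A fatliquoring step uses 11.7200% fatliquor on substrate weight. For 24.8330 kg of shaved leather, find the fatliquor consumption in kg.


Formula: Fat = substrate * pct / 100
Substituting: Fat = 24.8330 * 11.7200 / 100
Result: 2.9104 kg


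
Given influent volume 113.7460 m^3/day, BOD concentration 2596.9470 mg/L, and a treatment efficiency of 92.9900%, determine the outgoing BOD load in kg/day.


Load_in = volume * conc / 1000 = 113.7460 * 2596.9470 / 1000 = 295.3923 kg/day
Removed = Load_in * eff / 100 = 295.3923 * 92.9900 / 100 = 274.6853 kg/day
Load_out = Load_in - Removed = 295.3923 - 274.6853 = 20.7070 kg/day


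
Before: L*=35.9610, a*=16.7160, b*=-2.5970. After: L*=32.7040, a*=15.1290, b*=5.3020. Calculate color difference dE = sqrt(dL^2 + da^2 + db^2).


dL = -3.2570, da = -1.5870, db = 7.8990
dE = sqrt((-3.2570)^2 + (-1.5870)^2 + 7.8990^2) = 8.6903


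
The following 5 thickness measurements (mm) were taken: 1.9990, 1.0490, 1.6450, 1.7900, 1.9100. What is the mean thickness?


Formula: Average = sum / n
Substituting: Average = 8.3930 / 5
Result: 1.6786 mm


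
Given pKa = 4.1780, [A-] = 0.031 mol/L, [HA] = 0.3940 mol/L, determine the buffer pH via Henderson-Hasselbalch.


ratio = [A-] / [HA] = 0.031 / 0.3940 = 0.0786802
log10(ratio) = -1.1041
pH = pKa + log10(ratio) = 4.1780 - 1.1041 = 3.0739


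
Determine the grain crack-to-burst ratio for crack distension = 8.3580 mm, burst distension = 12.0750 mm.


Formula: Ratio = crack / burst
Substituting: Ratio = 8.3580 / 12.0750
Result: 0.6922


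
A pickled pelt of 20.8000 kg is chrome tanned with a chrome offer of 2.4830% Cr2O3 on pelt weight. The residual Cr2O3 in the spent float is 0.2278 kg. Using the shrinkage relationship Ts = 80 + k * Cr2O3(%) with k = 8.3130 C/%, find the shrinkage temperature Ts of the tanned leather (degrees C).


Offered = pelt * offer_pct / 100 = 20.8000 * 2.4830 / 100 = 0.5165 kg
Uptake = offered - residual = 0.5165 - 0.2278 = 0.2887 kg
Cr2O3% on pelt = uptake / pelt * 100 = 0.2887 / 20.8000 * 100 = 1.3878 %
Ts = 80 + k * Cr2O3% = 80 + 8.3130 * 1.3878 = 91.5368 C


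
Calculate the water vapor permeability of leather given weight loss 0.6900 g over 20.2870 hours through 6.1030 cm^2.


Formula: WVP = loss / (area * time)
Substituting: WVP = 0.6900 / (6.1030 * 20.2870)
Result: 0.00557299 g/(cm^2*hr)


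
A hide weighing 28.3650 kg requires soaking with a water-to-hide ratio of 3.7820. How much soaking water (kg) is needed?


Formula: Water = hide_weight * ratio
Substituting: Water = 28.3650 * 3.7820
Result: 107.2764 kg


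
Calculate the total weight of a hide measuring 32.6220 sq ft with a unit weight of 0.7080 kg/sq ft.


Formula: Weight = area * weight_per_sqft
Substituting: Weight = 32.6220 * 0.7080
Result: 23.0964 kg


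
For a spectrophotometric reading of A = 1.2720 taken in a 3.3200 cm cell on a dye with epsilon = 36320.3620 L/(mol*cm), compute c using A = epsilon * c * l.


Formula: c = A / (epsilon * l)
Substituting: c = 1.2720 / (36320.3620 * 3.3200)
Result: 1.0549e-05 mol/L


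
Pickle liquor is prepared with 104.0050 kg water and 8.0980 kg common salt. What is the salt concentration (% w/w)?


Formula: Conc = salt / (water + salt) * 100
Substituting: Conc = 8.0980 / (104.0050 + 8.0980) * 100
Result: 7.2237 %


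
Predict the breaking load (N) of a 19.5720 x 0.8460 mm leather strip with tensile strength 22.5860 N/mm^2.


Formula: F = TS * w * t
Substituting: F = 22.5860 * 19.5720 * 0.8460
Result: 373.9770 N


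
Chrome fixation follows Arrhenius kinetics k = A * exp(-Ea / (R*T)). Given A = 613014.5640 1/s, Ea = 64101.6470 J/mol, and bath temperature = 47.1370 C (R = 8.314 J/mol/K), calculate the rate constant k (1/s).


T_K = T_C + 273.15 = 47.1370 + 273.15 = 320.2870 K
exponent = -Ea / (R * T_K) = -64101.6470 / (8.314 * 320.2870) = -24.0724
k = A * exp(exponent) = 613014.5640 * exp(-24.0724) = 2.1525e-05 1/s


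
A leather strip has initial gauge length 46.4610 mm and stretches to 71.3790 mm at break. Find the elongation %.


Formula: Elongation = (Lf - L0) / L0 * 100
Substituting: Elongation = (71.3790 - 46.4610) / 46.4610 * 100
Result: 53.6321 %


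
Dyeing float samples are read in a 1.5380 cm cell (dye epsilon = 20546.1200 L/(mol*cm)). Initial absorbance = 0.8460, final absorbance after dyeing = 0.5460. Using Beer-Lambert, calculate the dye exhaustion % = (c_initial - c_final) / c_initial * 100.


c_initial = A_i / (epsilon * l) = 0.8460 / (20546.1200 * 1.5380) = 2.6772e-05 mol/L
c_final = A_f / (epsilon * l) = 0.5460 / (20546.1200 * 1.5380) = 1.7279e-05 mol/L
Exhaustion = (c_initial - c_final) / c_initial * 100 = (2.6772e-05 - 1.7279e-05) / 2.6772e-05 * 100 = 35.4610 %


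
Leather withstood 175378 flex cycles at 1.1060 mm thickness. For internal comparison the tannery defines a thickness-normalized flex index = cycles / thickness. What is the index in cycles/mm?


Formula: Index = cycles / thickness
Substituting: Index = 175378 / 1.1060
Result: 158569.6203 cycles/mm


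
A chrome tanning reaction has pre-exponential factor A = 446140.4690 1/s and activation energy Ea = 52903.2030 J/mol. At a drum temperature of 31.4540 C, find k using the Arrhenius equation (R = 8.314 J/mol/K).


T_K = T_C + 273.15 = 31.4540 + 273.15 = 304.6040 K
exponent = -Ea / (R * T_K) = -52903.2030 / (8.314 * 304.6040) = -20.8899
k = A * exp(exponent) = 446140.4690 * exp(-20.8899) = 3.7766e-04 1/s


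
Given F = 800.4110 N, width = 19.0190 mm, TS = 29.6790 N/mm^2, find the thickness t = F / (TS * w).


Formula: t = F / (TS * w)
Substituting: t = 800.4110 / (29.6790 * 19.0190)
Result: 1.4180 mm


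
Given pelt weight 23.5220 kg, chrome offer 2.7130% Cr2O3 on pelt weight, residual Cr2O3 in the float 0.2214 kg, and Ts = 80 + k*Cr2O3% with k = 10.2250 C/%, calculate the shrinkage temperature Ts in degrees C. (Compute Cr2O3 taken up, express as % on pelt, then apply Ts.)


Offered = pelt * offer_pct / 100 = 23.5220 * 2.7130 / 100 = 0.6382 kg
Uptake = offered - residual = 0.6382 - 0.2214 = 0.4168 kg
Cr2O3% on pelt = uptake / pelt * 100 = 0.4168 / 23.5220 * 100 = 1.7718 %
Ts = 80 + k * Cr2O3% = 80 + 10.2250 * 1.7718 = 98.1162 C


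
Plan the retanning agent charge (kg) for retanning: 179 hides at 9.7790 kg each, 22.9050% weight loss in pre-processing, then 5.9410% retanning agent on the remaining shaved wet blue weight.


Total_raw = N * avg_wt = 179 * 9.7790 = 1750.4410 kg
Substrate = Total_raw * (1 - loss/100) = 1750.4410 * (1 - 22.9050/100) = 1349.5025 kg
Retan = Substrate * pct / 100 = 1349.5025 * 5.9410 / 100 = 80.1739 kg


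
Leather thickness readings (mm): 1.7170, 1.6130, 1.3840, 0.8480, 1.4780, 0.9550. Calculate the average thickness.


Formula: Average = sum / n
Substituting: Average = 7.9950 / 6
Result: 1.3325 mm


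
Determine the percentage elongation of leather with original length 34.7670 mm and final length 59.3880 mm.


Formula: Elongation = (Lf - L0) / L0 * 100
Substituting: Elongation = (59.3880 - 34.7670) / 34.7670 * 100
Result: 70.8172 %


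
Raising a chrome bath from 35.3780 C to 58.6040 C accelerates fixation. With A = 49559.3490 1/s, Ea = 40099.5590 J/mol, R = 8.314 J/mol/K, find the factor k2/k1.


T1 = 35.3780 + 273.15 = 308.5280 K; T2 = 58.6040 + 273.15 = 331.7540 K
k1 = A * exp(-Ea/(R*T1)) = 49559.3490 * exp(-40099.5590/(8.314*308.5280)) = 0.0080522 1/s
k2 = A * exp(-Ea/(R*T2)) = 49559.3490 * exp(-40099.5590/(8.314*331.7540)) = 0.0240561 1/s
k2/k1 = 0.0240561 / 0.0080522 = 2.9875


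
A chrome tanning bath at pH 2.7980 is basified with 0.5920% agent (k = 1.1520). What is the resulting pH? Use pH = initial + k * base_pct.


Formula: pH_final = pH_initial + k * base_pct
Substituting: pH_final = 2.7980 + 1.1520 * 0.5920
Result: 3.4800


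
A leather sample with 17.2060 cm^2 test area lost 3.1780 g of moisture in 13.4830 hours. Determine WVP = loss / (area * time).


Formula: WVP = loss / (area * time)
Substituting: WVP = 3.1780 / (17.2060 * 13.4830)
Result: 0.013699 g/(cm^2*hr)


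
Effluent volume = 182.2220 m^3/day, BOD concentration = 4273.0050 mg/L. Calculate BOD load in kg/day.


Formula: BOD_load = volume * conc / 1000
Substituting: BOD_load = 182.2220 * 4273.0050 / 1000
Result: 778.6355 kg/day


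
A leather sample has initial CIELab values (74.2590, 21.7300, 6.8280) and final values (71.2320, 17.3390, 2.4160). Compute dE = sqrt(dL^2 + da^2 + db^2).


dL = -3.0270, da = -4.3910, db = -4.4120
dE = sqrt((-3.0270)^2 + (-4.3910)^2 + (-4.4120)^2) = 6.9217


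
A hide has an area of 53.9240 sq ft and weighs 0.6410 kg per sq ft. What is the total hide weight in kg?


Formula: Weight = area * weight_per_sqft
Substituting: Weight = 53.9240 * 0.6410
Result: 34.5653 kg


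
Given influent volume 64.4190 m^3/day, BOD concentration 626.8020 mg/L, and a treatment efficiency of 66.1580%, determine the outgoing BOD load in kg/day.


Load_in = volume * conc / 1000 = 64.4190 * 626.8020 / 1000 = 40.3780 kg/day
Removed = Load_in * eff / 100 = 40.3780 * 66.1580 / 100 = 26.7132 kg/day
Load_out = Load_in - Removed = 40.3780 - 26.7132 = 13.6647 kg/day


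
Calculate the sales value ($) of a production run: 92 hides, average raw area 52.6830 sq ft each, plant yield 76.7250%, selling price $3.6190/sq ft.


Raw_total = N * avg_area = 92 * 52.6830 = 4846.8360 sq ft
Finished = Raw_total * yield / 100 = 4846.8360 * 76.7250 / 100 = 3718.7349 sq ft
Value = Finished * price = 3718.7349 * 3.6190 = 13458.1017 $


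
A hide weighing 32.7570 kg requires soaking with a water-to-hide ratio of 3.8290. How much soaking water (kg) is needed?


Formula: Water = hide_weight * ratio
Substituting: Water = 32.7570 * 3.8290
Result: 125.4266 kg


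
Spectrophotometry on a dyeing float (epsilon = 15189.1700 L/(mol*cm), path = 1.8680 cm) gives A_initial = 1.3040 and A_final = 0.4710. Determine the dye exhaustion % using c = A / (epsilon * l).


c_initial = A_i / (epsilon * l) = 1.3040 / (15189.1700 * 1.8680) = 4.5959e-05 mol/L
c_final = A_f / (epsilon * l) = 0.4710 / (15189.1700 * 1.8680) = 1.6600e-05 mol/L
Exhaustion = (c_initial - c_final) / c_initial * 100 = (4.5959e-05 - 1.6600e-05) / 4.5959e-05 * 100 = 63.8804 %


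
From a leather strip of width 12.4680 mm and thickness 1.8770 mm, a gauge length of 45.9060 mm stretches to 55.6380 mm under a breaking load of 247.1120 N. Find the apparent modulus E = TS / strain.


TS = F / (w * t) = 247.1120 / (12.4680 * 1.8770) = 10.5592 N/mm^2
strain = (Lf - L0) / L0 = (55.6380 - 45.9060) / 45.9060 = 0.2120
E = TS / strain = 10.5592 / 0.2120 = 49.8081 N/mm^2


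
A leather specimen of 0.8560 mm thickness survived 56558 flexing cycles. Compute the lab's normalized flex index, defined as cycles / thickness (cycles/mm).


Formula: Index = cycles / thickness
Substituting: Index = 56558 / 0.8560
Result: 66072.4299 cycles/mm


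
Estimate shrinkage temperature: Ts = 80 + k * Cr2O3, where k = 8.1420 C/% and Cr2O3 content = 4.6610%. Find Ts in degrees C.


Formula: Ts = 80 + k * Cr2O3
Substituting: Ts = 80 + 8.1420 * 4.6610
Result: 117.9499 C


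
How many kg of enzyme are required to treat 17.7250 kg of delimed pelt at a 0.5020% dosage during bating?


Formula: Enzyme = substrate * pct / 100
Substituting: Enzyme = 17.7250 * 0.5020 / 100
Result: 0.0889795 kg


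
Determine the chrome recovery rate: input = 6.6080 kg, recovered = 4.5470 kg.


Formula: Recovery = recovered / input * 100
Substituting: Recovery = 4.5470 / 6.6080 * 100
Result: 68.8105 %


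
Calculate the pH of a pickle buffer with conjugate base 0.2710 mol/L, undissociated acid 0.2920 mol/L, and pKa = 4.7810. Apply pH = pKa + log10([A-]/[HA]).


ratio = [A-] / [HA] = 0.2710 / 0.2920 = 0.9281
log10(ratio) = -0.0324136
pH = pKa + log10(ratio) = 4.7810 - 0.0324136 = 4.7486


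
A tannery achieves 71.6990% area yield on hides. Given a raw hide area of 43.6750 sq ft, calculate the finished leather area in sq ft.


Formula: finished = raw * yield / 100
Substituting: finished = 43.6750 * 71.6990 / 100
Result: 31.3145 sq ft


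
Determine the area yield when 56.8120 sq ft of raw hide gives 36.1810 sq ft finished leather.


Formula: Yield = finished / raw * 100
Substituting: Yield = 36.1810 / 56.8120 * 100
Result: 63.6855 %


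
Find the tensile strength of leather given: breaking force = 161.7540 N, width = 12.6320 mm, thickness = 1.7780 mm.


Formula: TS = force / (width * thickness)
Substituting: TS = 161.7540 / (12.6320 * 1.7780)
Result: 7.2020 N/mm^2


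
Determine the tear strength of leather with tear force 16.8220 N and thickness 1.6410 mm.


Formula: Tear strength = force / thickness
Substituting: Tear strength = 16.8220 / 1.6410
Result: 10.2511 N/mm


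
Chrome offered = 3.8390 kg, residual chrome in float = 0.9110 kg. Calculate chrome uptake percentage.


Formula: Uptake = (offered - residual) / offered * 100
Substituting: Uptake = (3.8390 - 0.9110) / 3.8390 * 100
Result: 76.2699 %


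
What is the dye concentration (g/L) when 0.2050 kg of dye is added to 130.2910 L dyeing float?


Formula: Conc = dye_mass(kg) / volume(L) * 1000
Substituting: Conc = 0.2050 / 130.2910 * 1000
Result: 1.5734 g/L


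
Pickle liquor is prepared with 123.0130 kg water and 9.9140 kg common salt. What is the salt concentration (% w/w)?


Formula: Conc = salt / (water + salt) * 100
Substituting: Conc = 9.9140 / (123.0130 + 9.9140) * 100
Result: 7.4582 %


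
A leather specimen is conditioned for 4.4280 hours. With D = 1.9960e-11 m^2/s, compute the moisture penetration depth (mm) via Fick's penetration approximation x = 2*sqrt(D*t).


t = 4.4280 hr * 3600 = 15940.8000 s
D * t = 1.9960e-11 * 15940.8000 = 3.1818e-07
x = 2 * sqrt(D*t) = 2 * sqrt(3.1818e-07) = 0.00112815 m = 1.1281 mm


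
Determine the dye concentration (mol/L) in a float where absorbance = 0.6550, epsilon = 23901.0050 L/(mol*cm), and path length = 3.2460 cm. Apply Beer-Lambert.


Formula: c = A / (epsilon * l)
Substituting: c = 0.6550 / (23901.0050 * 3.2460)
Result: 8.4426e-06 mol/L


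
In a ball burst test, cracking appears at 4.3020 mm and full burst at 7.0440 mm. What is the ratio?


Formula: Ratio = crack / burst
Substituting: Ratio = 4.3020 / 7.0440
Result: 0.6107


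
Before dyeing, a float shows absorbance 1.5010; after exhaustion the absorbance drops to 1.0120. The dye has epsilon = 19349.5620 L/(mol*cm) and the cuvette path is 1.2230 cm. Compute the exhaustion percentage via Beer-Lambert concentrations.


c_initial = A_i / (epsilon * l) = 1.5010 / (19349.5620 * 1.2230) = 6.3428e-05 mol/L
c_final = A_f / (epsilon * l) = 1.0120 / (19349.5620 * 1.2230) = 4.2764e-05 mol/L
Exhaustion = (c_initial - c_final) / c_initial * 100 = (6.3428e-05 - 4.2764e-05) / 6.3428e-05 * 100 = 32.5783 %


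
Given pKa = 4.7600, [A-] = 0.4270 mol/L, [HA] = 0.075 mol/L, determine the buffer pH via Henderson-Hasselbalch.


ratio = [A-] / [HA] = 0.4270 / 0.075 = 5.6933
log10(ratio) = 0.7554
pH = pKa + log10(ratio) = 4.7600 + 0.7554 = 5.5154


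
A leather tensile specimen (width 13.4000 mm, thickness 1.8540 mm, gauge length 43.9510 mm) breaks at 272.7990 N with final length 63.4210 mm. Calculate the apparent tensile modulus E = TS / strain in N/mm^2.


TS = F / (w * t) = 272.7990 / (13.4000 * 1.8540) = 10.9807 N/mm^2
strain = (Lf - L0) / L0 = (63.4210 - 43.9510) / 43.9510 = 0.4430
E = TS / strain = 10.9807 / 0.4430 = 24.7874 N/mm^2


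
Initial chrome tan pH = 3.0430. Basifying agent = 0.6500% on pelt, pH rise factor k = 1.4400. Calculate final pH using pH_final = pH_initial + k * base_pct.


Formula: pH_final = pH_initial + k * base_pct
Substituting: pH_final = 3.0430 + 1.4400 * 0.6500
Result: 3.9790


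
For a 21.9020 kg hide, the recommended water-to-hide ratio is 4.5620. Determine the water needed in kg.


Formula: Water = hide_weight * ratio
Substituting: Water = 21.9020 * 4.5620
Result: 99.9169 kg


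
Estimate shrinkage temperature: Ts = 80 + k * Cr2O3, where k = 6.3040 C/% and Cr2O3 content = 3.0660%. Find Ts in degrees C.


Formula: Ts = 80 + k * Cr2O3
Substituting: Ts = 80 + 6.3040 * 3.0660
Result: 99.3281 C


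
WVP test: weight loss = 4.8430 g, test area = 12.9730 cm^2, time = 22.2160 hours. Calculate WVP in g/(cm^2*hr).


Formula: WVP = loss / (area * time)
Substituting: WVP = 4.8430 / (12.9730 * 22.2160)
Result: 0.0168038 g/(cm^2*hr)


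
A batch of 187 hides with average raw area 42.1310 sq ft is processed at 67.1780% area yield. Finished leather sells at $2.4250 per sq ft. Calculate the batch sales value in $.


Raw_total = N * avg_area = 187 * 42.1310 = 7878.4970 sq ft
Finished = Raw_total * yield / 100 = 7878.4970 * 67.1780 / 100 = 5292.6167 sq ft
Value = Finished * price = 5292.6167 * 2.4250 = 12834.5955 $


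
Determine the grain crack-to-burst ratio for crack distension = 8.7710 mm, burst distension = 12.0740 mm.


Formula: Ratio = crack / burst
Substituting: Ratio = 8.7710 / 12.0740
Result: 0.7264


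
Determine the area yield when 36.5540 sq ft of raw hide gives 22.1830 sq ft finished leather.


Formula: Yield = finished / raw * 100
Substituting: Yield = 22.1830 / 36.5540 * 100
Result: 60.6856 %


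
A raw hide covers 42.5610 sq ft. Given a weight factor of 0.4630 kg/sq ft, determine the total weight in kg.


Formula: Weight = area * weight_per_sqft
Substituting: Weight = 42.5610 * 0.4630
Result: 19.7057 kg


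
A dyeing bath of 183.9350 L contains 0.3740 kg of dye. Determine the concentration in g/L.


Formula: Conc = dye_mass(kg) / volume(L) * 1000
Substituting: Conc = 0.3740 / 183.9350 * 1000
Result: 2.0333 g/L


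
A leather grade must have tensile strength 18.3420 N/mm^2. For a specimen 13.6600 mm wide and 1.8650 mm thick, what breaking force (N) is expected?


Formula: F = TS * w * t
Substituting: F = 18.3420 * 13.6600 * 1.8650
Result: 467.2790 N


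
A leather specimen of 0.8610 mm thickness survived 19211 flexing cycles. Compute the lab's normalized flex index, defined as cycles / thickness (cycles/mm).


Formula: Index = cycles / thickness
Substituting: Index = 19211 / 0.8610
Result: 22312.4274 cycles/mm


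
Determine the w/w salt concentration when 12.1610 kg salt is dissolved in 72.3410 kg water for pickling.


Formula: Conc = salt / (water + salt) * 100
Substituting: Conc = 12.1610 / (72.3410 + 12.1610) * 100
Result: 14.3914 %


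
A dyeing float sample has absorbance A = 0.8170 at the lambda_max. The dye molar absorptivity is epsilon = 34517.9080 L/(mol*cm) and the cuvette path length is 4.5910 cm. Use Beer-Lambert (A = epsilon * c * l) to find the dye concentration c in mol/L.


Formula: c = A / (epsilon * l)
Substituting: c = 0.8170 / (34517.9080 * 4.5910)
Result: 5.1555e-06 mol/L


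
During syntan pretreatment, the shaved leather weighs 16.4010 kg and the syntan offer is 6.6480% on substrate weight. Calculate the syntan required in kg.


Formula: Syntan = substrate * pct / 100
Substituting: Syntan = 16.4010 * 6.6480 / 100
Result: 1.0903 kg


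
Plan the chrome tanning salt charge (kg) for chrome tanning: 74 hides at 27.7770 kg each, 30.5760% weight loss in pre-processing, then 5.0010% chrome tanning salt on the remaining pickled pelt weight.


Total_raw = N * avg_wt = 74 * 27.7770 = 2055.4980 kg
Substrate = Total_raw * (1 - loss/100) = 2055.4980 * (1 - 30.5760/100) = 1427.0089 kg
Chrome = Substrate * pct / 100 = 1427.0089 * 5.0010 / 100 = 71.3647 kg


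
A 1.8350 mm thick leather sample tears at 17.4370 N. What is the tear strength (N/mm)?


Formula: Tear strength = force / thickness
Substituting: Tear strength = 17.4370 / 1.8350
Result: 9.5025 N/mm


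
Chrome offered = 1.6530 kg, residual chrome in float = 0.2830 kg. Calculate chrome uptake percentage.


Formula: Uptake = (offered - residual) / offered * 100
Substituting: Uptake = (1.6530 - 0.2830) / 1.6530 * 100
Result: 82.8796 %


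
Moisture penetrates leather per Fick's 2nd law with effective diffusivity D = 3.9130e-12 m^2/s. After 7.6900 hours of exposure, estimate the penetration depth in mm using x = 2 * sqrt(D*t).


t = 7.6900 hr * 3600 = 27684.0000 s
D * t = 3.9130e-12 * 27684.0000 = 1.0833e-07
x = 2 * sqrt(D*t) = 2 * sqrt(1.0833e-07) = 6.5826e-04 m = 0.6583 mm


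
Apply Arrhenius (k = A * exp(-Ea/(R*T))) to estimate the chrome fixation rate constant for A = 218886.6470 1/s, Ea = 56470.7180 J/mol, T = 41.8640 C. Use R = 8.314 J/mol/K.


T_K = T_C + 273.15 = 41.8640 + 273.15 = 315.0140 K
exponent = -Ea / (R * T_K) = -56470.7180 / (8.314 * 315.0140) = -21.5617
k = A * exp(exponent) = 218886.6470 * exp(-21.5617) = 9.4642e-05 1/s


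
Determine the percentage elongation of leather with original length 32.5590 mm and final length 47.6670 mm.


Formula: Elongation = (Lf - L0) / L0 * 100
Substituting: Elongation = (47.6670 - 32.5590) / 32.5590 * 100
Result: 46.4019 %


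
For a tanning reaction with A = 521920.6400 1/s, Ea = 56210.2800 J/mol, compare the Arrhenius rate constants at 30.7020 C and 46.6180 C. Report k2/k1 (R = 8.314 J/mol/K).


T1 = 30.7020 + 273.15 = 303.8520 K; T2 = 46.6180 + 273.15 = 319.7680 K
k1 = A * exp(-Ea/(R*T1)) = 521920.6400 * exp(-56210.2800/(8.314*303.8520)) = 1.1331e-04 1/s
k2 = A * exp(-Ea/(R*T2)) = 521920.6400 * exp(-56210.2800/(8.314*319.7680)) = 3.4295e-04 1/s
k2/k1 = 3.4295e-04 / 1.1331e-04 = 3.0268


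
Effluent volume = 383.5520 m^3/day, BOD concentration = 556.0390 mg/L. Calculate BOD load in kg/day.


Formula: BOD_load = volume * conc / 1000
Substituting: BOD_load = 383.5520 * 556.0390 / 1000
Result: 213.2699 kg/day


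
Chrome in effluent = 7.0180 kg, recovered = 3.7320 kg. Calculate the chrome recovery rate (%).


Formula: Recovery = recovered / input * 100
Substituting: Recovery = 3.7320 / 7.0180 * 100
Result: 53.1775 %


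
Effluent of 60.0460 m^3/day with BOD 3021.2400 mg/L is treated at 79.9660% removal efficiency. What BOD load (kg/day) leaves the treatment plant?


Load_in = volume * conc / 1000 = 60.0460 * 3021.2400 / 1000 = 181.4134 kg/day
Removed = Load_in * eff / 100 = 181.4134 * 79.9660 / 100 = 145.0690 kg/day
Load_out = Load_in - Removed = 181.4134 - 145.0690 = 36.3444 kg/day


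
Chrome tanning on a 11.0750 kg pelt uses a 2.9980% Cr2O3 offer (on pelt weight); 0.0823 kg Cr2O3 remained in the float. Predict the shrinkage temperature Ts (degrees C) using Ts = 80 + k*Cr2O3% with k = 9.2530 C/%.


Offered = pelt * offer_pct / 100 = 11.0750 * 2.9980 / 100 = 0.3320 kg
Uptake = offered - residual = 0.3320 - 0.0823 = 0.2497 kg
Cr2O3% on pelt = uptake / pelt * 100 = 0.2497 / 11.0750 * 100 = 2.2549 %
Ts = 80 + k * Cr2O3% = 80 + 9.2530 * 2.2549 = 100.8644 C


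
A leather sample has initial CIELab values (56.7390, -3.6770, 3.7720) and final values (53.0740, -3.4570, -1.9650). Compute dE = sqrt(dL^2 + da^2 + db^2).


dL = -3.6650, da = 0.2200, db = -5.7370
dE = sqrt((-3.6650)^2 + 0.2200^2 + (-5.7370)^2) = 6.8113


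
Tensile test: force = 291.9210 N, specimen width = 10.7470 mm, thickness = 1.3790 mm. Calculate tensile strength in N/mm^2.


Formula: TS = force / (width * thickness)
Substituting: TS = 291.9210 / (10.7470 * 1.3790)
Result: 19.6976 N/mm^2


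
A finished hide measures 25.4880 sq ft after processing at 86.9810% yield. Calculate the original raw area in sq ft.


Formula: raw = finished * 100 / yield
Substituting: raw = 25.4880 * 100 / 86.9810
Result: 29.3030 sq ft


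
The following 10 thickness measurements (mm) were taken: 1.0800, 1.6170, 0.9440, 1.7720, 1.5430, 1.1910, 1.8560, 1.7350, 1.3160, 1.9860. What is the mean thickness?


Formula: Average = sum / n
Substituting: Average = 15.0400 / 10
Result: 1.5040 mm


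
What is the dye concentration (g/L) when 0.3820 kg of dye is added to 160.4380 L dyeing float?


Formula: Conc = dye_mass(kg) / volume(L) * 1000
Substituting: Conc = 0.3820 / 160.4380 * 1000
Result: 2.3810 g/L


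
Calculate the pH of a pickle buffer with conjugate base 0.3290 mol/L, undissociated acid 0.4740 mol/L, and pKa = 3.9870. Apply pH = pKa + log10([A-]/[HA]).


ratio = [A-] / [HA] = 0.3290 / 0.4740 = 0.6941
log10(ratio) = -0.1586
pH = pKa + log10(ratio) = 3.9870 - 0.1586 = 3.8284


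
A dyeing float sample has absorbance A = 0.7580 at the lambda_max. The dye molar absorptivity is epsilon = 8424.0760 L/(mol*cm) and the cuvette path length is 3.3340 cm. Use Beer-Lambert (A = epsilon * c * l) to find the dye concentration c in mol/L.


Formula: c = A / (epsilon * l)
Substituting: c = 0.7580 / (8424.0760 * 3.3340)
Result: 2.6989e-05 mol/L


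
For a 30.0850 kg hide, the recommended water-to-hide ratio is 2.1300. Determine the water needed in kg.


Formula: Water = hide_weight * ratio
Substituting: Water = 30.0850 * 2.1300
Result: 64.0811 kg


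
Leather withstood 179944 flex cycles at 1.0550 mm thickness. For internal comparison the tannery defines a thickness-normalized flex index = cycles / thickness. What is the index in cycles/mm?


Formula: Index = cycles / thickness
Substituting: Index = 179944 / 1.0550
Result: 170563.0332 cycles/mm


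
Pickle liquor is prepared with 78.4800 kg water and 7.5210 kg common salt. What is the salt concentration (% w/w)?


Formula: Conc = salt / (water + salt) * 100
Substituting: Conc = 7.5210 / (78.4800 + 7.5210) * 100
Result: 8.7452 %


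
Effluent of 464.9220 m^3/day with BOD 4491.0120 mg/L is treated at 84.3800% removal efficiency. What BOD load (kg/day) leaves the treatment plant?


Load_in = volume * conc / 1000 = 464.9220 * 4491.0120 / 1000 = 2087.9703 kg/day
Removed = Load_in * eff / 100 = 2087.9703 * 84.3800 / 100 = 1761.8293 kg/day
Load_out = Load_in - Removed = 2087.9703 - 1761.8293 = 326.1410 kg/day


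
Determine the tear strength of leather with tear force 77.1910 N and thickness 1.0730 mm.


Formula: Tear strength = force / thickness
Substituting: Tear strength = 77.1910 / 1.0730
Result: 71.9394 N/mm


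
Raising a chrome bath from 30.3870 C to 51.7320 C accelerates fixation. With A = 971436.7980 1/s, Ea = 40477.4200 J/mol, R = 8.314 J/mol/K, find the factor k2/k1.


T1 = 30.3870 + 273.15 = 303.5370 K; T2 = 51.7320 + 273.15 = 324.8820 K
k1 = A * exp(-Ea/(R*T1)) = 971436.7980 * exp(-40477.4200/(8.314*303.5370)) = 0.1051 1/s
k2 = A * exp(-Ea/(R*T2)) = 971436.7980 * exp(-40477.4200/(8.314*324.8820)) = 0.3014 1/s
k2/k1 = 0.3014 / 0.1051 = 2.8686


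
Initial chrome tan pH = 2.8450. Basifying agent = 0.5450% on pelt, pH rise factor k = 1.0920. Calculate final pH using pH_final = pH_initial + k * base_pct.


Formula: pH_final = pH_initial + k * base_pct
Substituting: pH_final = 2.8450 + 1.0920 * 0.5450
Result: 3.4401


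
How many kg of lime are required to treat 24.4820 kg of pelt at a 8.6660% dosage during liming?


Formula: Lime = substrate * pct / 100
Substituting: Lime = 24.4820 * 8.6660 / 100
Result: 2.1216 kg


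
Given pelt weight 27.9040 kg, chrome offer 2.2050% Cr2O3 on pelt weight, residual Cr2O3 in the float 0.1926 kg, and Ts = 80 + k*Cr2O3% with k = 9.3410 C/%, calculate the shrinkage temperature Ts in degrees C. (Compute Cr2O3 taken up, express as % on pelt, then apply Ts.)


Offered = pelt * offer_pct / 100 = 27.9040 * 2.2050 / 100 = 0.6153 kg
Uptake = offered - residual = 0.6153 - 0.1926 = 0.4227 kg
Cr2O3% on pelt = uptake / pelt * 100 = 0.4227 / 27.9040 * 100 = 1.5148 %
Ts = 80 + k * Cr2O3% = 80 + 9.3410 * 1.5148 = 94.1495 C


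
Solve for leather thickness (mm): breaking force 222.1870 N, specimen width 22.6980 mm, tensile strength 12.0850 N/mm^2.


Formula: t = F / (TS * w)
Substituting: t = 222.1870 / (12.0850 * 22.6980)
Result: 0.8100 mm


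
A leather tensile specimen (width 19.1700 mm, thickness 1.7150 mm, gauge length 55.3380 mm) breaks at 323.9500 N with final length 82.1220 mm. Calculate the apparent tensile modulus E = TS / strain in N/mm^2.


TS = F / (w * t) = 323.9500 / (19.1700 * 1.7150) = 9.8535 N/mm^2
strain = (Lf - L0) / L0 = (82.1220 - 55.3380) / 55.3380 = 0.4840
E = TS / strain = 9.8535 / 0.4840 = 20.3582 N/mm^2


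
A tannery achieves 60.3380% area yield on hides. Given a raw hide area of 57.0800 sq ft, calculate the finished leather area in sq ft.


Formula: finished = raw * yield / 100
Substituting: finished = 57.0800 * 60.3380 / 100
Result: 34.4409 sq ft


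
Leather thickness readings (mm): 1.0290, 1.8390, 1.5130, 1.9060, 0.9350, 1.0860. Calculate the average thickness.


Formula: Average = sum / n
Substituting: Average = 8.3080 / 6
Result: 1.3847 mm


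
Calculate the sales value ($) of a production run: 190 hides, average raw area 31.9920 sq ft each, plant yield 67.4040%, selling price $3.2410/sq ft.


Raw_total = N * avg_area = 190 * 31.9920 = 6078.4800 sq ft
Finished = Raw_total * yield / 100 = 6078.4800 * 67.4040 / 100 = 4097.1387 sq ft
Value = Finished * price = 4097.1387 * 3.2410 = 13278.8264 $


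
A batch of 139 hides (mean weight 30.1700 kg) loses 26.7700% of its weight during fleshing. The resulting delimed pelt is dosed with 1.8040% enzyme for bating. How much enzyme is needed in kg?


Total_raw = N * avg_wt = 139 * 30.1700 = 4193.6300 kg
Substrate = Total_raw * (1 - loss/100) = 4193.6300 * (1 - 26.7700/100) = 3070.9952 kg
Enzyme = Substrate * pct / 100 = 3070.9952 * 1.8040 / 100 = 55.4008 kg


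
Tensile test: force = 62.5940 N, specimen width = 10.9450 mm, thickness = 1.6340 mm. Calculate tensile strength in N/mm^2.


Formula: TS = force / (width * thickness)
Substituting: TS = 62.5940 / (10.9450 * 1.6340)
Result: 3.5000 N/mm^2


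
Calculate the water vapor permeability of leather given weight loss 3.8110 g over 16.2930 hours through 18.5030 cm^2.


Formula: WVP = loss / (area * time)
Substituting: WVP = 3.8110 / (18.5030 * 16.2930)
Result: 0.0126414 g/(cm^2*hr)


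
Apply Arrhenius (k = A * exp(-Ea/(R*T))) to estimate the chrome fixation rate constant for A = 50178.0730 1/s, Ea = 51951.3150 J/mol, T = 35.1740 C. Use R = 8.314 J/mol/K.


T_K = T_C + 273.15 = 35.1740 + 273.15 = 308.3240 K
exponent = -Ea / (R * T_K) = -51951.3150 / (8.314 * 308.3240) = -20.2665
k = A * exp(exponent) = 50178.0730 * exp(-20.2665) = 7.9227e-05 1/s


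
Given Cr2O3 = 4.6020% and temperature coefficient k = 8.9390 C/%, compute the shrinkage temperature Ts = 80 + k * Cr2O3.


Formula: Ts = 80 + k * Cr2O3
Substituting: Ts = 80 + 8.9390 * 4.6020
Result: 121.1373 C


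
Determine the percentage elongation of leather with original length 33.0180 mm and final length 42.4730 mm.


Formula: Elongation = (Lf - L0) / L0 * 100
Substituting: Elongation = (42.4730 - 33.0180) / 33.0180 * 100
Result: 28.6359 %


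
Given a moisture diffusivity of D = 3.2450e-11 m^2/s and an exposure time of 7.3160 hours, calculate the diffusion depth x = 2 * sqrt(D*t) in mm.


t = 7.3160 hr * 3600 = 26337.6000 s
D * t = 3.2450e-11 * 26337.6000 = 8.5466e-07
x = 2 * sqrt(D*t) = 2 * sqrt(8.5466e-07) = 0.00184895 m = 1.8490 mm


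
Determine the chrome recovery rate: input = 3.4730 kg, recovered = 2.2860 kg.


Formula: Recovery = recovered / input * 100
Substituting: Recovery = 2.2860 / 3.4730 * 100
Result: 65.8221 %


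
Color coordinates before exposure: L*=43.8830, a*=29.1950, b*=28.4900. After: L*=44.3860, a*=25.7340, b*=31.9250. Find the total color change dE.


dL = 0.5030, da = -3.4610, db = 3.4350
dE = sqrt(0.5030^2 + (-3.4610)^2 + 3.4350^2) = 4.9021


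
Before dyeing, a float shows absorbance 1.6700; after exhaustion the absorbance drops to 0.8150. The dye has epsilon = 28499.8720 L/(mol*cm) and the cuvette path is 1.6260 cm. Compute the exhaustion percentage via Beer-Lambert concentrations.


c_initial = A_i / (epsilon * l) = 1.6700 / (28499.8720 * 1.6260) = 3.6037e-05 mol/L
c_final = A_f / (epsilon * l) = 0.8150 / (28499.8720 * 1.6260) = 1.7587e-05 mol/L
Exhaustion = (c_initial - c_final) / c_initial * 100 = (3.6037e-05 - 1.7587e-05) / 3.6037e-05 * 100 = 51.1976 %


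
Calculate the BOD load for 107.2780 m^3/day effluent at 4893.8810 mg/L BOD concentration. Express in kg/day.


Formula: BOD_load = volume * conc / 1000
Substituting: BOD_load = 107.2780 * 4893.8810 / 1000
Result: 525.0058 kg/day
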